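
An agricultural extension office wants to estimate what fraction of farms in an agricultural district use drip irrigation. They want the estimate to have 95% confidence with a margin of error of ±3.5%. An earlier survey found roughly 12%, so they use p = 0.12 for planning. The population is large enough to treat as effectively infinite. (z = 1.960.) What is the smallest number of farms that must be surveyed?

332

With p = 0.12, p(1−p) = 0.1056.
n = z²·p(1−p)/E² = 1.960² × 0.1056 / 0.035² = 3.8416 × 0.1056 / 0.001225 ≈ 331.16.
Rounding up gives n = 332.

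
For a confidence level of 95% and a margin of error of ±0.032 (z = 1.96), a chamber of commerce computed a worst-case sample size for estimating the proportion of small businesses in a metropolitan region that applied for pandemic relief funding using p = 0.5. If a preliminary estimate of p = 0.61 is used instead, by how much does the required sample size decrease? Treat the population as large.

45

Conservative (p = 0.5): n = 1.96² × 0.25 / 0.032² ≈ 937.89 → 938.
Using p = 0.61: p(1−p) = 0.2379, so n = 1.96² × 0.2379 / 0.032² ≈ 892.50 → 893.
Reduction: 938 − 893 = 45.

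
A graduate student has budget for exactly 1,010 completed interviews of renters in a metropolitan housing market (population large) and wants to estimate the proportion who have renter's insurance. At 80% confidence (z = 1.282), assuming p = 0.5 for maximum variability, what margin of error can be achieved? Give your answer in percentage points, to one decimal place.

SE(p̂) = √[p(1−p)/n] = √[0.2500/1010] = 0.01573.
E = z × SE = 1.282 × 0.01573 = 0.02017, or 2.0 percentage points.

2.0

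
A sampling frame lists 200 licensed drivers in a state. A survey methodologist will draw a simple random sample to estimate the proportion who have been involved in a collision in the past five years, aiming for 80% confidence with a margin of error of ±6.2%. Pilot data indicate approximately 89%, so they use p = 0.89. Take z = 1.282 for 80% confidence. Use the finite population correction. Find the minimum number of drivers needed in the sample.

Unadjusted: n₀ = 1.282² × 0.89 × 0.11 / 0.062² ≈ 41.86, so n₀ = 42.
Finite population correction with N = 200: n = n₀ / (1 + (n₀−1)/N) = 42 / (1 + 41/200) = 42 / 1.2050 ≈ 34.85.
Rounding up, n = 35.

35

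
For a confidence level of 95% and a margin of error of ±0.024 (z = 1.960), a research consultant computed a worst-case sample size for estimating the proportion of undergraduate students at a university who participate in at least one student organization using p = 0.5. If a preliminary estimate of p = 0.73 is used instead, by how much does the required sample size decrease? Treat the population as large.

353

Conservative (p = 0.5): n = 1.960² × 0.25 / 0.024² ≈ 1667.36 → 1668.
Using p = 0.73: p(1−p) = 0.1971, so n = 1.960² × 0.1971 / 0.024² ≈ 1314.55 → 1315.
Reduction: 1668 − 1315 = 353.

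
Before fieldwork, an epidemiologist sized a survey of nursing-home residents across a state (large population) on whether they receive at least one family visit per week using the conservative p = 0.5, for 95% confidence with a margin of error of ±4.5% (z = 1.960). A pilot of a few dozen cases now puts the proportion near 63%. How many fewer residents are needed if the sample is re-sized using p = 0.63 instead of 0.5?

32

Conservative (p = 0.5): n = 1.960² × 0.25 / 0.045² ≈ 474.27 → 475.
Using p = 0.63: p(1−p) = 0.2331, so n = 1.960² × 0.2331 / 0.045² ≈ 442.21 → 443.
Reduction: 475 − 443 = 32.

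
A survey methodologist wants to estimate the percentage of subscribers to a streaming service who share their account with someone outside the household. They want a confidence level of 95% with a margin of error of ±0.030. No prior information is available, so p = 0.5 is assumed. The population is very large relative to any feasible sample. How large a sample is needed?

For 95% confidence, z = 1.96.
With p = 0.5, p(1−p) = 0.25.
n = z²·p(1−p)/E² = 1.96² × 0.2500 / 0.030² = 3.8416 × 0.2500 / 0.000900 ≈ 1067.11.
Rounding up gives n = 1068.

1068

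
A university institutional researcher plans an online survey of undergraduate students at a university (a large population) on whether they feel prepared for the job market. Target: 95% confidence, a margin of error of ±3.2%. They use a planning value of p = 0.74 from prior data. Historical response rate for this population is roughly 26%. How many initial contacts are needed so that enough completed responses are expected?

2777

For 95% confidence, z = 1.96.
Completed interviews needed: n₀ = 1.96² × 0.1924 / 0.032² ≈ 721.80 → 722.
At a 26% response rate, contacts needed = 722 / 0.26 ≈ 2776.92 → 2777.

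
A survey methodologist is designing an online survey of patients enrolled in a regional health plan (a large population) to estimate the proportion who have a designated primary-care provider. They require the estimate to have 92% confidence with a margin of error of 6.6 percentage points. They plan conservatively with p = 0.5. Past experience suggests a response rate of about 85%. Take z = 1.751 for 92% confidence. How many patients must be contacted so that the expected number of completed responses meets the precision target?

Completed interviews needed: n₀ = 1.751² × 0.2500 / 0.066² ≈ 175.96 → 176.
At an 85% response rate, contacts needed = 176 / 0.85 ≈ 207.06 → 208.

208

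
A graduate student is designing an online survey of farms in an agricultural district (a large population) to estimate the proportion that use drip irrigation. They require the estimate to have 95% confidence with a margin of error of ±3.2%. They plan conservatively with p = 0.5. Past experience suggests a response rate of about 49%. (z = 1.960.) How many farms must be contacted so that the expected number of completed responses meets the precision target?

Completed interviews needed: n₀ = 1.960² × 0.2500 / 0.032² ≈ 937.89 → 938.
At a 49% response rate, contacts needed = 938 / 0.49 ≈ 1914.29 → 1915.

1915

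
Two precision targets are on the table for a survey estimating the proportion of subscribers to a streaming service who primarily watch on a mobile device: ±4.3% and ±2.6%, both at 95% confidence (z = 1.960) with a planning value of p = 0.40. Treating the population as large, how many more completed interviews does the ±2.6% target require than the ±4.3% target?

865

At ±4.3%: n = 1.960² × 0.2400 / 0.043² ≈ 498.64 → 499.
At ±2.6%: n = 1.960² × 0.2400 / 0.026² ≈ 1363.88 → 1364.
Additional respondents: 1364 − 499 = 865.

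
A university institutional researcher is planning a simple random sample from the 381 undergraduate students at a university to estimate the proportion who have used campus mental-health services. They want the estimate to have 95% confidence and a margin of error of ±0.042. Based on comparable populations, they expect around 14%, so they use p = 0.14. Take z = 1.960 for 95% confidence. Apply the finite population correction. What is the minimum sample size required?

156

Unadjusted: n₀ = 1.960² × 0.14 × 0.86 / 0.042² ≈ 262.20, so n₀ = 263.
Finite population correction with N = 381: n = n₀ / (1 + (n₀−1)/N) = 263 / (1 + 262/381) = 263 / 1.6877 ≈ 155.84.
Rounding up, n = 156.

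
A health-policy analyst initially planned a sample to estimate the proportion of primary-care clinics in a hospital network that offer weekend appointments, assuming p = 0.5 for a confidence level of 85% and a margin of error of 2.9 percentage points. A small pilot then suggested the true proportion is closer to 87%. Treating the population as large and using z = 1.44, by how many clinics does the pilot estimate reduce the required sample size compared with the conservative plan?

Conservative (p = 0.5): n = 1.44² × 0.25 / 0.029² ≈ 616.41 → 617.
Using p = 0.87: p(1−p) = 0.1131, so n = 1.44² × 0.1131 / 0.029² ≈ 278.86 → 279.
Reduction: 617 − 279 = 338.

338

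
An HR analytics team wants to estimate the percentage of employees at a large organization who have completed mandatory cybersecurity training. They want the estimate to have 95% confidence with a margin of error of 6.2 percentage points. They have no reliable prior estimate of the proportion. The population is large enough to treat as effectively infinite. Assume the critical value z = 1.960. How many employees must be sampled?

250

With no prior estimate, use p = 0.5, giving p(1−p) = 0.25.
n = z²·p(1−p)/E² = 1.960² × 0.2500 / 0.062² = 3.8416 × 0.2500 / 0.003844 ≈ 249.84.
Rounding up gives n = 250.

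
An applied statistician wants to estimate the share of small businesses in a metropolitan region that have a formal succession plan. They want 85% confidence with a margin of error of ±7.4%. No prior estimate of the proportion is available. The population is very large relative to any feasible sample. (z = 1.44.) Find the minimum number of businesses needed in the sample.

95

With no prior estimate, use p = 0.5, giving p(1−p) = 0.25.
n = z²·p(1−p)/E² = 1.44² × 0.2500 / 0.074² = 2.0736 × 0.2500 / 0.005476 ≈ 94.67.
Rounding up gives n = 95.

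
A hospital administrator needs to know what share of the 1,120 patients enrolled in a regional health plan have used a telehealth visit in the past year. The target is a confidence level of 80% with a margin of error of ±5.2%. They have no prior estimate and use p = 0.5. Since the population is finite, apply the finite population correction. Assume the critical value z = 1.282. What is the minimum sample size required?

Unadjusted: n₀ = 1.282² × 0.50 × 0.50 / 0.052² ≈ 151.95, so n₀ = 152.
Finite population correction with N = 1,120: n = n₀ / (1 + (n₀−1)/N) = 152 / (1 + 151/1120) = 152 / 1.1348 ≈ 133.94.
Rounding up, n = 134.

134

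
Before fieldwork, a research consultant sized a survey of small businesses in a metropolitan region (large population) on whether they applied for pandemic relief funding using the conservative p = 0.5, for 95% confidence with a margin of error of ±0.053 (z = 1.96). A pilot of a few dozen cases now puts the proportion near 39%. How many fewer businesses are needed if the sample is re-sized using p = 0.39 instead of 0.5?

16

Conservative (p = 0.5): n = 1.96² × 0.25 / 0.053² ≈ 341.90 → 342.
Using p = 0.39: p(1−p) = 0.2379, so n = 1.96² × 0.2379 / 0.053² ≈ 325.35 → 326.
Reduction: 342 − 326 = 16.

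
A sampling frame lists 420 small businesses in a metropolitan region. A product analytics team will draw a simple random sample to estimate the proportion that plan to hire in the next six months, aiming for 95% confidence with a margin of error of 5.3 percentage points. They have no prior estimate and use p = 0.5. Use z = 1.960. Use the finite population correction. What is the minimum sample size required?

Unadjusted: n₀ = 1.960² × 0.50 × 0.50 / 0.053² ≈ 341.90, so n₀ = 342.
Finite population correction with N = 420: n = n₀ / (1 + (n₀−1)/N) = 342 / (1 + 341/420) = 342 / 1.8119 ≈ 188.75.
Rounding up, n = 189.

189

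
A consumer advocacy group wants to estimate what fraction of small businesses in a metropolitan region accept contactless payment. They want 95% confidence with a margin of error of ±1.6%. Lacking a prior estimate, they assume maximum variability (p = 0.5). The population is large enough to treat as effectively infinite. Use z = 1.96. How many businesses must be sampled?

With p = 0.5, p(1−p) = 0.25.
n = z²·p(1−p)/E² = 1.96² × 0.2500 / 0.016² = 3.8416 × 0.2500 / 0.000256 ≈ 3751.56.
Rounding up gives n = 3752.

3752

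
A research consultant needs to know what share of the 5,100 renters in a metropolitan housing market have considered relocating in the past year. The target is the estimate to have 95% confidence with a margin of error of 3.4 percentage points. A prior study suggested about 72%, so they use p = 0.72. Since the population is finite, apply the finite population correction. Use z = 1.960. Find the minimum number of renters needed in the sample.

Unadjusted: n₀ = 1.960² × 0.72 × 0.28 / 0.034² ≈ 669.95, so n₀ = 670.
Finite population correction with N = 5,100: n = n₀ / (1 + (n₀−1)/N) = 670 / (1 + 669/5100) = 670 / 1.1312 ≈ 592.30.
Rounding up, n = 593.

593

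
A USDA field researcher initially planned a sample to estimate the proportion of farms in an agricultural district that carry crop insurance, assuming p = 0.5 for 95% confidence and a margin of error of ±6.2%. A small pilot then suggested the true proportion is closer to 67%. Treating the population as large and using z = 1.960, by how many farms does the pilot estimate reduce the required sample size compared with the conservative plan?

Conservative (p = 0.5): n = 1.960² × 0.25 / 0.062² ≈ 249.84 → 250.
Using p = 0.67: p(1−p) = 0.2211, so n = 1.960² × 0.2211 / 0.062² ≈ 220.96 → 221.
Reduction: 250 − 221 = 29.

29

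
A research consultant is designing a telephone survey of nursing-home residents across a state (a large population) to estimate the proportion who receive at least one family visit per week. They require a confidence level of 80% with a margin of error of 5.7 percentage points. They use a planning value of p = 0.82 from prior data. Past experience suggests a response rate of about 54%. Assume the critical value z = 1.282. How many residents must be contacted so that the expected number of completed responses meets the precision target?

Completed interviews needed: n₀ = 1.282² × 0.1476 / 0.057² ≈ 74.66 → 75.
At a 54% response rate, contacts needed = 75 / 0.54 ≈ 138.89 → 139.

139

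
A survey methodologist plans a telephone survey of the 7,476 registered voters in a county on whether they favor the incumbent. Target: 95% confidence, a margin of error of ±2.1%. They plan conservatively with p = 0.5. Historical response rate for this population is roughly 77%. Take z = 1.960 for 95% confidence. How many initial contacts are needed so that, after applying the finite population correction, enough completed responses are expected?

2191

Completed interviews needed (unadjusted): n₀ = 1.960² × 0.2500 / 0.021² ≈ 2177.78 → 2178.
FPC for N = 7,476: n = 2178 / (1 + 2177/7476) = 2178 / 1.2912 ≈ 1686.80 → 1687.
At a 77% response rate, contacts needed = 1687 / 0.77 ≈ 2190.91 → 2191.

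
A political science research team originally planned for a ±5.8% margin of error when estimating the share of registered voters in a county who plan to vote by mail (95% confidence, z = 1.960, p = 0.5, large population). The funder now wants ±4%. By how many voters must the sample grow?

At ±5.8%: n = 1.960² × 0.2500 / 0.058² ≈ 285.49 → 286.
At ±4%: n = 1.960² × 0.2500 / 0.040² ≈ 600.25 → 601.
Additional respondents: 601 − 286 = 315.

315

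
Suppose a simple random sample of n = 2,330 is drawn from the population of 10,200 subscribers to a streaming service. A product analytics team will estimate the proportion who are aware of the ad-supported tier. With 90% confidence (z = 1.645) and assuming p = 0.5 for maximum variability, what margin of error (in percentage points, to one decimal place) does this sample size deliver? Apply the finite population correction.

1.5

Finite-population factor: (N−n)/(N−1) = (10200−2330)/(10200−1) = 0.7716.
SE(p̂) = √[p(1−p)/n · (N−n)/(N−1)] = √[0.2500/2330 × 0.7716] = 0.00910.
E = z × SE = 1.645 × 0.00910 = 0.01497 ≈ 1.5 percentage points.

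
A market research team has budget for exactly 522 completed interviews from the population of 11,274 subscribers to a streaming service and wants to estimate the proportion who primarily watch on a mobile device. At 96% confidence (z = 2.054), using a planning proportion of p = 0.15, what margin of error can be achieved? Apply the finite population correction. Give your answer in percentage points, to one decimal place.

Finite-population factor: (N−n)/(N−1) = (11274−522)/(11274−1) = 0.9538.
SE(p̂) = √[p(1−p)/n · (N−n)/(N−1)] = √[0.1275/522 × 0.9538] = 0.01526.
E = z × SE = 2.054 × 0.01526 = 0.03135 ≈ 3.1 percentage points.

3.1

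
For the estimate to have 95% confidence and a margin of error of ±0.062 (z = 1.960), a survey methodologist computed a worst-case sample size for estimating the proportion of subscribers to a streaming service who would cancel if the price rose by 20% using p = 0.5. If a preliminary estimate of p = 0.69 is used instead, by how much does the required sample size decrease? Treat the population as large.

36

Conservative (p = 0.5): n = 1.960² × 0.25 / 0.062² ≈ 249.84 → 250.
Using p = 0.69: p(1−p) = 0.2139, so n = 1.960² × 0.2139 / 0.062² ≈ 213.77 → 214.
Reduction: 250 − 214 = 36.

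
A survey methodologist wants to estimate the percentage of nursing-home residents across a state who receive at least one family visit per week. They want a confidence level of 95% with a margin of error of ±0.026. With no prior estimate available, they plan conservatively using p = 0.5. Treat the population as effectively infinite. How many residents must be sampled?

1421

For 95% confidence, z = 1.960.
With p = 0.5, p(1−p) = 0.25.
n = z²·p(1−p)/E² = 1.960² × 0.2500 / 0.026² = 3.8416 × 0.2500 / 0.000676 ≈ 1420.71.
Rounding up gives n = 1421.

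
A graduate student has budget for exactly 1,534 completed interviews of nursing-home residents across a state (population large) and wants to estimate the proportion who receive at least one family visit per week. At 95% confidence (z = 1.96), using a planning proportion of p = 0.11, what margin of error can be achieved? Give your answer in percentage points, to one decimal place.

1.6

SE(p̂) = √[p(1−p)/n] = √[0.0979/1534] = 0.00799.
E = z × SE = 1.96 × 0.00799 = 0.01566, or 1.6 percentage points.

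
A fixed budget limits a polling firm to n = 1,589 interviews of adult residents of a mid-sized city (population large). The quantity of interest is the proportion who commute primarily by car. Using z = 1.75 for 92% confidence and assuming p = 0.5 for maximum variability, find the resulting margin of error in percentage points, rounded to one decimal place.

SE(p̂) = √[p(1−p)/n] = √[0.2500/1589] = 0.01254.
E = z × SE = 1.75 × 0.01254 = 0.02195, or 2.2 percentage points.

2.2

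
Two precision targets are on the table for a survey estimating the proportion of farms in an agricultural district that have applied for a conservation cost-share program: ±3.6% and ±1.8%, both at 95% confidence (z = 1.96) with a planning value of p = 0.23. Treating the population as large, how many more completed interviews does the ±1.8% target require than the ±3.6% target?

At ±3.6%: n = 1.96² × 0.1771 / 0.036² ≈ 524.96 → 525.
At ±1.8%: n = 1.96² × 0.1771 / 0.018² ≈ 2099.84 → 2100.
Additional respondents: 2100 − 525 = 1575.

1575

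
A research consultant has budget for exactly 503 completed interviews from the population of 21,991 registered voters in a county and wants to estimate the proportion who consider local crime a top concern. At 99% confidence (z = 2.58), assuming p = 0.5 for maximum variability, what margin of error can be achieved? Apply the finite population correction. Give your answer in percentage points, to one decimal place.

Finite-population factor: (N−n)/(N−1) = (21991−503)/(21991−1) = 0.9772.
SE(p̂) = √[p(1−p)/n · (N−n)/(N−1)] = √[0.2500/503 × 0.9772] = 0.02204.
E = z × SE = 2.58 × 0.02204 = 0.05686 ≈ 5.7 percentage points.

5.7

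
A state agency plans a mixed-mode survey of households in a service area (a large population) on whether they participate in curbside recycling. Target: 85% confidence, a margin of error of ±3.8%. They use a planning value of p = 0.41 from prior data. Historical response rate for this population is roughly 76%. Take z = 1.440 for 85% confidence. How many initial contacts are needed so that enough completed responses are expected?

Completed interviews needed: n₀ = 1.440² × 0.2419 / 0.038² ≈ 347.37 → 348.
At a 76% response rate, contacts needed = 348 / 0.76 ≈ 457.89 → 458.

458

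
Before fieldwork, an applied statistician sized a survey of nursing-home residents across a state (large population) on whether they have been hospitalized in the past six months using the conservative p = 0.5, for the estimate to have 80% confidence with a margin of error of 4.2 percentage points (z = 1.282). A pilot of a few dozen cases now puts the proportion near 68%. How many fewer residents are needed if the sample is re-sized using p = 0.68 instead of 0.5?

Conservative (p = 0.5): n = 1.282² × 0.25 / 0.042² ≈ 232.93 → 233.
Using p = 0.68: p(1−p) = 0.2176, so n = 1.282² × 0.2176 / 0.042² ≈ 202.74 → 203.
Reduction: 233 − 203 = 30.

30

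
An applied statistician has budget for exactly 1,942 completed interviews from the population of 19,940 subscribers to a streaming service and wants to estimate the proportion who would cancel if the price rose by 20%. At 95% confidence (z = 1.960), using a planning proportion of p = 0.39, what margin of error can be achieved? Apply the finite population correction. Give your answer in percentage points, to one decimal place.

2.1

Finite-population factor: (N−n)/(N−1) = (19940−1942)/(19940−1) = 0.9027.
SE(p̂) = √[p(1−p)/n · (N−n)/(N−1)] = √[0.2379/1942 × 0.9027] = 0.01052.
E = z × SE = 1.960 × 0.01052 = 0.02061 ≈ 2.1 percentage points.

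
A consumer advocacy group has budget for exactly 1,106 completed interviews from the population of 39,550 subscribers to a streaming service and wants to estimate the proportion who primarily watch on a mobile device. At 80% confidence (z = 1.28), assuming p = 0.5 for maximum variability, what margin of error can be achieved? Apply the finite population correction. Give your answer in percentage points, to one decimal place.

Finite-population factor: (N−n)/(N−1) = (39550−1106)/(39550−1) = 0.9721.
SE(p̂) = √[p(1−p)/n · (N−n)/(N−1)] = √[0.2500/1106 × 0.9721] = 0.01482.
E = z × SE = 1.28 × 0.01482 = 0.01897 ≈ 1.9 percentage points.

1.9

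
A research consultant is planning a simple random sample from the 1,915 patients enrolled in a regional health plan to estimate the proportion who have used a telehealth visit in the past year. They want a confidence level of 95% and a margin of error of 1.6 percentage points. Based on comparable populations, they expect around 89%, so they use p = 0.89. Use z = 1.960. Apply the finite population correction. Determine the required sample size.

832

Unadjusted: n₀ = 1.960² × 0.89 × 0.11 / 0.016² ≈ 1469.11, so n₀ = 1470.
Finite population correction with N = 1,915: n = n₀ / (1 + (n₀−1)/N) = 1470 / (1 + 1469/1915) = 1470 / 1.7671 ≈ 831.87.
Rounding up, n = 832.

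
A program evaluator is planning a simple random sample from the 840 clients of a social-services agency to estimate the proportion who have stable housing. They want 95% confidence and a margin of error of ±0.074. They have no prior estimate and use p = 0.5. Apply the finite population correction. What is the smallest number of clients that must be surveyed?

146

For 95% confidence, z = 1.960.
Unadjusted: n₀ = 1.960² × 0.50 × 0.50 / 0.074² ≈ 175.38, so n₀ = 176.
Finite population correction with N = 840: n = n₀ / (1 + (n₀−1)/N) = 176 / (1 + 175/840) = 176 / 1.2083 ≈ 145.66.
Rounding up, n = 146.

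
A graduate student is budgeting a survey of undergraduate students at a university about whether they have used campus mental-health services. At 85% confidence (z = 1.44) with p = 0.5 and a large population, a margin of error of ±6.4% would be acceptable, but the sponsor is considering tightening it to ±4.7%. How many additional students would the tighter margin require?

108

At ±6.4%: n = 1.44² × 0.2500 / 0.064² ≈ 126.56 → 127.
At ±4.7%: n = 1.44² × 0.2500 / 0.047² ≈ 234.68 → 235.
Additional respondents: 235 − 127 = 108.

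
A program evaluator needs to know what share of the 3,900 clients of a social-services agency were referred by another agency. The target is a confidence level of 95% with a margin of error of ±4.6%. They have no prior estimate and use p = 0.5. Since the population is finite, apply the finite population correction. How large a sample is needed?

407

For 95% confidence, z = 1.960.
Unadjusted: n₀ = 1.960² × 0.50 × 0.50 / 0.046² ≈ 453.88, so n₀ = 454.
Finite population correction with N = 3,900: n = n₀ / (1 + (n₀−1)/N) = 454 / (1 + 453/3900) = 454 / 1.1162 ≈ 406.75.
Rounding up, n = 407.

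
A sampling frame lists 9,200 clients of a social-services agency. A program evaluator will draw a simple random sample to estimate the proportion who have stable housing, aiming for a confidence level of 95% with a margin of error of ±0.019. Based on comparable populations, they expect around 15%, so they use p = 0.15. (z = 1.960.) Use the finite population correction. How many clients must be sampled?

1183

Unadjusted: n₀ = 1.960² × 0.15 × 0.85 / 0.019² ≈ 1356.80, so n₀ = 1357.
Finite population correction with N = 9,200: n = n₀ / (1 + (n₀−1)/N) = 1357 / (1 + 1356/9200) = 1357 / 1.1474 ≈ 1182.68.
Rounding up, n = 1183.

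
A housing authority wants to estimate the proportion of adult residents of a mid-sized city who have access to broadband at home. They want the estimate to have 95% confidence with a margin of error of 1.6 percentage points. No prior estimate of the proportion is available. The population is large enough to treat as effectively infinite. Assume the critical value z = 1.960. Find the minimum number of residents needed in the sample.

With no prior estimate, use p = 0.5, giving p(1−p) = 0.25.
n = z²·p(1−p)/E² = 1.960² × 0.2500 / 0.016² = 3.8416 × 0.2500 / 0.000256 ≈ 3751.56.
Rounding up gives n = 3752.

3752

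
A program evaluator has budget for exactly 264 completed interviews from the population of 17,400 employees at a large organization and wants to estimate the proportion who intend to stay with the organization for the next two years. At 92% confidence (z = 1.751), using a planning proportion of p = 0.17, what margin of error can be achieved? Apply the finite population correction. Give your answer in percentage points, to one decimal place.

4.0

Finite-population factor: (N−n)/(N−1) = (17400−264)/(17400−1) = 0.9849.
SE(p̂) = √[p(1−p)/n · (N−n)/(N−1)] = √[0.1411/264 × 0.9849] = 0.02294.
E = z × SE = 1.751 × 0.02294 = 0.04017 ≈ 4.0 percentage points.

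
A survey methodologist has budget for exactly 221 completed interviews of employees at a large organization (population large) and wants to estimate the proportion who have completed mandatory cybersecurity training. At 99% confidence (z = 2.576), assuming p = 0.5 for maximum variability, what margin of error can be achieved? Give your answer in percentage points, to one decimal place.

SE(p̂) = √[p(1−p)/n] = √[0.2500/221] = 0.03363.
E = z × SE = 2.576 × 0.03363 = 0.08664, or 8.7 percentage points.

8.7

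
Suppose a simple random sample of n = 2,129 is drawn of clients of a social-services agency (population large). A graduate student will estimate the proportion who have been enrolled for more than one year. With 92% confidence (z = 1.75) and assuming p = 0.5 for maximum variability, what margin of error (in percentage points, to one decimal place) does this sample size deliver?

1.9

SE(p̂) = √[p(1−p)/n] = √[0.2500/2129] = 0.01084.
E = z × SE = 1.75 × 0.01084 = 0.01896, or 1.9 percentage points.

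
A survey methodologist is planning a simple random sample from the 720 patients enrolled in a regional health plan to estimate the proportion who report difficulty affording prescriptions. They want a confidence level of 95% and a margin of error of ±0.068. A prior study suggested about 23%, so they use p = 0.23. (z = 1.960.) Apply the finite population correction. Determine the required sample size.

123

Unadjusted: n₀ = 1.960² × 0.23 × 0.77 / 0.068² ≈ 147.13, so n₀ = 148.
Finite population correction with N = 720: n = n₀ / (1 + (n₀−1)/N) = 148 / (1 + 147/720) = 148 / 1.2042 ≈ 122.91.
Rounding up, n = 123.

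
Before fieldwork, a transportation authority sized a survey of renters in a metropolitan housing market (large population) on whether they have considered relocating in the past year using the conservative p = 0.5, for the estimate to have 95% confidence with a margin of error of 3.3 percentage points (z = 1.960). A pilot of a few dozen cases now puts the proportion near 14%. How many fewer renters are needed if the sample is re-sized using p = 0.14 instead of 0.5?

Conservative (p = 0.5): n = 1.960² × 0.25 / 0.033² ≈ 881.91 → 882.
Using p = 0.14: p(1−p) = 0.1204, so n = 1.960² × 0.1204 / 0.033² ≈ 424.73 → 425.
Reduction: 882 − 425 = 457.

457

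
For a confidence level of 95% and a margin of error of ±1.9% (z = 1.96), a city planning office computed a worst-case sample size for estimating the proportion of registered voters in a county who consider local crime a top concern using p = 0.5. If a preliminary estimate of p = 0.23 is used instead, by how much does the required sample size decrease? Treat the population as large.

Conservative (p = 0.5): n = 1.96² × 0.25 / 0.019² ≈ 2660.39 → 2661.
Using p = 0.23: p(1−p) = 0.1771, so n = 1.96² × 0.1771 / 0.019² ≈ 1884.62 → 1885.
Reduction: 2661 − 1885 = 776.

776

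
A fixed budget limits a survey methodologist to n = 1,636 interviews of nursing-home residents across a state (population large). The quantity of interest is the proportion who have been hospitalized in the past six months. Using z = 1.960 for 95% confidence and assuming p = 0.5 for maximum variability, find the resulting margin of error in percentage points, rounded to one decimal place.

SE(p̂) = √[p(1−p)/n] = √[0.2500/1636] = 0.01236.
E = z × SE = 1.960 × 0.01236 = 0.02423, or 2.4 percentage points.

2.4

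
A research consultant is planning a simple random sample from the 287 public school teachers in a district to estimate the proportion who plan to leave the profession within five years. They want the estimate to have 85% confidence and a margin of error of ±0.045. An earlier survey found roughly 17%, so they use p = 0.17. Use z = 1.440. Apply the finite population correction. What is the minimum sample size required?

Unadjusted: n₀ = 1.440² × 0.17 × 0.83 / 0.045² ≈ 144.49, so n₀ = 145.
Finite population correction with N = 287: n = n₀ / (1 + (n₀−1)/N) = 145 / (1 + 144/287) = 145 / 1.5017 ≈ 96.55.
Rounding up, n = 97.

97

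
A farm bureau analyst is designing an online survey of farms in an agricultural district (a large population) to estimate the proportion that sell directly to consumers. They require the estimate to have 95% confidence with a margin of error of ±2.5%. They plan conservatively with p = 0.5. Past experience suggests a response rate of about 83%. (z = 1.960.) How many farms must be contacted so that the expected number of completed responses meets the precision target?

Completed interviews needed: n₀ = 1.960² × 0.2500 / 0.025² ≈ 1536.64 → 1537.
At an 83% response rate, contacts needed = 1537 / 0.83 ≈ 1851.81 → 1852.

1852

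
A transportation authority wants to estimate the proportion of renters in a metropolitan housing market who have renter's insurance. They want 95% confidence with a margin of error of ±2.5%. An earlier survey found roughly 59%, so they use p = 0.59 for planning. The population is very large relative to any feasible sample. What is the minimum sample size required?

For 95% confidence, z = 1.960.
With p = 0.59, p(1−p) = 0.2419.
n = z²·p(1−p)/E² = 1.960² × 0.2419 / 0.025² = 3.8416 × 0.2419 / 0.000625 ≈ 1486.85.
Rounding up gives n = 1487.

1487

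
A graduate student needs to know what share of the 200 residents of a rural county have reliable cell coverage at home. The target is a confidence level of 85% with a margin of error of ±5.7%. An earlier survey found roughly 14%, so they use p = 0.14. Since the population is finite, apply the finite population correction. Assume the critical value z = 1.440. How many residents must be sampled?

Unadjusted: n₀ = 1.440² × 0.14 × 0.86 / 0.057² ≈ 76.84, so n₀ = 77.
Finite population correction with N = 200: n = n₀ / (1 + (n₀−1)/N) = 77 / (1 + 76/200) = 77 / 1.3800 ≈ 55.80.
Rounding up, n = 56.

56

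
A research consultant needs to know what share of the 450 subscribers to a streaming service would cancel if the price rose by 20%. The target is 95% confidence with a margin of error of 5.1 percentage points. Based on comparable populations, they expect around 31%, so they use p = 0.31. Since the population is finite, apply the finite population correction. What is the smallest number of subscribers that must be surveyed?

For 95% confidence, z = 1.96.
Unadjusted: n₀ = 1.96² × 0.31 × 0.69 / 0.051² ≈ 315.92, so n₀ = 316.
Finite population correction with N = 450: n = n₀ / (1 + (n₀−1)/N) = 316 / (1 + 315/450) = 316 / 1.7000 ≈ 185.88.
Rounding up, n = 186.

186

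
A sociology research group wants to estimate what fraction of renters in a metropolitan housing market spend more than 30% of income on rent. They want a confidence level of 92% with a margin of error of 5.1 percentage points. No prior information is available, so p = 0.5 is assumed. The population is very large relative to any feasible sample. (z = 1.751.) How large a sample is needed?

With p = 0.5, p(1−p) = 0.25.
n = z²·p(1−p)/E² = 1.751² × 0.2500 / 0.051² = 3.0660 × 0.2500 / 0.002601 ≈ 294.69.
Rounding up gives n = 295.

295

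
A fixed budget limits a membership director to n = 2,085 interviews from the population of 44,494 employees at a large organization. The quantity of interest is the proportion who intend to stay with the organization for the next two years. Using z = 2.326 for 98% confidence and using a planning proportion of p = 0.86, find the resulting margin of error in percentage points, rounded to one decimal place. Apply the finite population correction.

1.7

Finite-population factor: (N−n)/(N−1) = (44494−2085)/(44494−1) = 0.9532.
SE(p̂) = √[p(1−p)/n · (N−n)/(N−1)] = √[0.1204/2085 × 0.9532] = 0.00742.
E = z × SE = 2.326 × 0.00742 = 0.01726 ≈ 1.7 percentage points.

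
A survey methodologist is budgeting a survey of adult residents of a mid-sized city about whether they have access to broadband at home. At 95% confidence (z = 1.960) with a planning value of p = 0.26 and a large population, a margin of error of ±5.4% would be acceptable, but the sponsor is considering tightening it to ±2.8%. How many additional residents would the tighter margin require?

689

At ±5.4%: n = 1.960² × 0.1924 / 0.054² ≈ 253.47 → 254.
At ±2.8%: n = 1.960² × 0.1924 / 0.028² ≈ 942.76 → 943.
Additional respondents: 943 − 254 = 689.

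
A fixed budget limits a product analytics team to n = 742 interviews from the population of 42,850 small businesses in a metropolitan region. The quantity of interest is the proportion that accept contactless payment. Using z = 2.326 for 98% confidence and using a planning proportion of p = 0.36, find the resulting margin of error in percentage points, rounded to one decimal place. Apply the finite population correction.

4.1

Finite-population factor: (N−n)/(N−1) = (42850−742)/(42850−1) = 0.9827.
SE(p̂) = √[p(1−p)/n · (N−n)/(N−1)] = √[0.2304/742 × 0.9827] = 0.01747.
E = z × SE = 2.326 × 0.01747 = 0.04063 ≈ 4.1 percentage points.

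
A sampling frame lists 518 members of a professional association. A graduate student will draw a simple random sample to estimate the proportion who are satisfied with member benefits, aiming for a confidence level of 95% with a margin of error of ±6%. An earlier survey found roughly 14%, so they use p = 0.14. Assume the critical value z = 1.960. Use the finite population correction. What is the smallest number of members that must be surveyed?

104

Unadjusted: n₀ = 1.960² × 0.14 × 0.86 / 0.060² ≈ 128.48, so n₀ = 129.
Finite population correction with N = 518: n = n₀ / (1 + (n₀−1)/N) = 129 / (1 + 128/518) = 129 / 1.2471 ≈ 103.44.
Rounding up, n = 104.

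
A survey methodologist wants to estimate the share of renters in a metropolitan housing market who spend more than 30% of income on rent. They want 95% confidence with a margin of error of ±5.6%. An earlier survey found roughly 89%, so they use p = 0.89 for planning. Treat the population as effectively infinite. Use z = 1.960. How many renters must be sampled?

With p = 0.89, p(1−p) = 0.0979.
n = z²·p(1−p)/E² = 1.960² × 0.0979 / 0.056² = 3.8416 × 0.0979 / 0.003136 ≈ 119.93.
Rounding up gives n = 120.

120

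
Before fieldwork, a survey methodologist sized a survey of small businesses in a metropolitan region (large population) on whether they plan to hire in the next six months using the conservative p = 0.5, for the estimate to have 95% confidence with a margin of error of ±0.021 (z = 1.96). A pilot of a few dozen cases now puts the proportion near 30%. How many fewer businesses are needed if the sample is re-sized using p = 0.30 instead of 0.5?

Conservative (p = 0.5): n = 1.96² × 0.25 / 0.021² ≈ 2177.78 → 2178.
Using p = 0.30: p(1−p) = 0.2100, so n = 1.96² × 0.2100 / 0.021² ≈ 1829.33 → 1830.
Reduction: 2178 − 1830 = 348.

348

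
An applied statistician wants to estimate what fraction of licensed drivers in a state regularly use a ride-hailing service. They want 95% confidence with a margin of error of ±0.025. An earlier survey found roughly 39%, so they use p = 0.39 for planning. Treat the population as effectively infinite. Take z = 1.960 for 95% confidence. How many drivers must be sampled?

With p = 0.39, p(1−p) = 0.2379.
n = z²·p(1−p)/E² = 1.960² × 0.2379 / 0.025² = 3.8416 × 0.2379 / 0.000625 ≈ 1462.27.
Rounding up gives n = 1463.

1463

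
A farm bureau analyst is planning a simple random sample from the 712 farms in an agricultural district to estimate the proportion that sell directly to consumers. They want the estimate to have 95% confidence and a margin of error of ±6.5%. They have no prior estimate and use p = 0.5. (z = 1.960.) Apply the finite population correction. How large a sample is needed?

173

Unadjusted: n₀ = 1.960² × 0.50 × 0.50 / 0.065² ≈ 227.31, so n₀ = 228.
Finite population correction with N = 712: n = n₀ / (1 + (n₀−1)/N) = 228 / (1 + 227/712) = 228 / 1.3188 ≈ 172.88.
Rounding up, n = 173.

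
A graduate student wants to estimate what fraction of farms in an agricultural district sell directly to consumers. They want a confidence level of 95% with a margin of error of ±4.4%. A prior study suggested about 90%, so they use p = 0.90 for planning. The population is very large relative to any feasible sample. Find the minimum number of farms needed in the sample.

For 95% confidence, z = 1.960.
With p = 0.90, p(1−p) = 0.0900.
n = z²·p(1−p)/E² = 1.960² × 0.0900 / 0.044² = 3.8416 × 0.0900 / 0.001936 ≈ 178.59.
Rounding up gives n = 179.

179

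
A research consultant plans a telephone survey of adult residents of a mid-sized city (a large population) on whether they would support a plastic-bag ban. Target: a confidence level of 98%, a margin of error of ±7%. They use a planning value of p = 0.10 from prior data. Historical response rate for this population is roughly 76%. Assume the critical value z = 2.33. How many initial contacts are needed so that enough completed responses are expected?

132

Completed interviews needed: n₀ = 2.33² × 0.0900 / 0.070² ≈ 99.71 → 100.
At a 76% response rate, contacts needed = 100 / 0.76 ≈ 131.58 → 132.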